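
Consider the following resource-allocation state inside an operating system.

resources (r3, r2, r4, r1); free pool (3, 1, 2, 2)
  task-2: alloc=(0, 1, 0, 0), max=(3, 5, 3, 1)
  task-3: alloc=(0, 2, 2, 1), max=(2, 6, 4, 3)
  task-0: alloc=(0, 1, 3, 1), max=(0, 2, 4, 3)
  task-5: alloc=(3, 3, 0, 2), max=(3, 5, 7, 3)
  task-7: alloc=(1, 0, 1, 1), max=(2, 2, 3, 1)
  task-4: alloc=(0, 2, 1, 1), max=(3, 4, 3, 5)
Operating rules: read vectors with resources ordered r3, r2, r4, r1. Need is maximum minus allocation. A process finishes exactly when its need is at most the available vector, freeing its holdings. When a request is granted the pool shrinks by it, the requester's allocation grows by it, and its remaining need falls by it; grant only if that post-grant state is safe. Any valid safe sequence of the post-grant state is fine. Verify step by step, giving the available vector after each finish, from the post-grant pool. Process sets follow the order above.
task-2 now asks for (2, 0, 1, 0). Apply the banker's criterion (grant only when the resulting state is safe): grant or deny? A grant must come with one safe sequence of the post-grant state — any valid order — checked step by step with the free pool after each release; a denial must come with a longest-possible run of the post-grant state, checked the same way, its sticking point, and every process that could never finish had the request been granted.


DENY: after the grant no complete ordering would exist.
Key observation: after task-0, task-7 the pool peaks at (2, 2, 5, 4), and each blocked process is short somewhere: task-2 on r2; task-3 on r2; task-5 on r4; task-4 on r3.
Pretend the grant happened; the run task-0, task-7 goes as far as possible. Walking it through:
  pool = (1, 1, 1, 2)
  task-0 needs (0, 1, 1, 2) <= (1, 1, 1, 2) -> finishes; pool += (0, 1, 3, 1) = (1, 2, 4, 3)
  task-7 needs (1, 2, 2, 0) <= (1, 2, 4, 3) -> finishes; pool += (1, 0, 1, 1) = (2, 2, 5, 4)
  task-2 still needs (1, 4, 2, 1) but only (2, 2, 5, 4) is free — short on r2
  task-3 still needs (2, 4, 2, 2) but only (2, 2, 5, 4) is free — short on r2
  task-5 still needs (0, 2, 7, 1) but only (2, 2, 5, 4) is free — short on r4
  task-4 still needs (3, 2, 2, 4) but only (2, 2, 5, 4) is free — short on r3
Post-grant, the permanently blocked set is task-2, task-3, task-5 and task-4.


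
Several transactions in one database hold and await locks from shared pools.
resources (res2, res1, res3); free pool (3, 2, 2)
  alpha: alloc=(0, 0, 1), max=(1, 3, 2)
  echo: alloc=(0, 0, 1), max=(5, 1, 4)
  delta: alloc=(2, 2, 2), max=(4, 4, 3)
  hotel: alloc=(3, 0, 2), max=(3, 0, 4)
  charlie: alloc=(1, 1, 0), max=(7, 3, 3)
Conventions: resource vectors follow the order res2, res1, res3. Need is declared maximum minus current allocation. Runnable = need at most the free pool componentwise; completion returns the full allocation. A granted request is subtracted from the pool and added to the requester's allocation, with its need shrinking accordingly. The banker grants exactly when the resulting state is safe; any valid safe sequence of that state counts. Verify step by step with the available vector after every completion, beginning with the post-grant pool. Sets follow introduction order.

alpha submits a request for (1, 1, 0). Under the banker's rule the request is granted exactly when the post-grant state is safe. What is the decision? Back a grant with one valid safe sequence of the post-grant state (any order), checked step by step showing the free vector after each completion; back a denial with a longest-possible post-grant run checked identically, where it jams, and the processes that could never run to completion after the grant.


DENY. Granting would leave the state unsafe.
Key observation: even finishing hotel, echo leaves just (5, 1, 5) free — too little res1 for any of the remaining processes.
On the post-grant state, hotel, echo is a maximal run — nothing extends it. Verifying each step:
  pool = (2, 1, 2)
  run hotel (needs (0, 0, 2), free (2, 1, 2)); after release of (3, 0, 2) the pool is (5, 1, 4)
  run echo (needs (5, 1, 3), free (5, 1, 4)); after release of (0, 0, 1) the pool is (5, 1, 5)
  blocked: alpha wants (0, 2, 1), pool (5, 1, 5) — not enough res1
  blocked: delta wants (2, 2, 1), pool (5, 1, 5) — not enough res1
  blocked: charlie wants (6, 2, 3), pool (5, 1, 5) — not enough res2 and res1
Processes that could never finish after the grant: alpha, delta and charlie.


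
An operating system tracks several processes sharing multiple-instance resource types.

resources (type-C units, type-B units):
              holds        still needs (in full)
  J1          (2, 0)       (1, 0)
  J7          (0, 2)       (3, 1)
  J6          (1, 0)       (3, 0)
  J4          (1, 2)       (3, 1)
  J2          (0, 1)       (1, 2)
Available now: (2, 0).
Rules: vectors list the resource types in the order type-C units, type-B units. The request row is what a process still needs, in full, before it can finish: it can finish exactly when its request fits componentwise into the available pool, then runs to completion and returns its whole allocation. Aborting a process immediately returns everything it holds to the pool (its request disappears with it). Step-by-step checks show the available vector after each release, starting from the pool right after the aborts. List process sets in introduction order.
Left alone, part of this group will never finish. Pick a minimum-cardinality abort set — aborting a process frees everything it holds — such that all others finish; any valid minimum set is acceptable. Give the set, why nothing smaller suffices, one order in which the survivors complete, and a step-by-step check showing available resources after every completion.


Abort J7.
Key observation: J2 had no path to completion before; after the abort of J7 ((0, 2) returned), step 1 is where it fits.
No smaller set exists: with zero aborts the deadlock remains.
The survivors complete as J2, J1, J6, J4. Check, step by step (starting from the post-abort pool):
  pool = (2, 2)
  J2: need (1, 2) fits (2, 2); releases (0, 1), pool now (2, 3)
  J1: need (1, 0) fits (2, 3); releases (2, 0), pool now (4, 3)
  J6: need (3, 0) fits (4, 3); releases (1, 0), pool now (5, 3)
  J4: need (3, 1) fits (5, 3); releases (1, 2), pool now (6, 5)


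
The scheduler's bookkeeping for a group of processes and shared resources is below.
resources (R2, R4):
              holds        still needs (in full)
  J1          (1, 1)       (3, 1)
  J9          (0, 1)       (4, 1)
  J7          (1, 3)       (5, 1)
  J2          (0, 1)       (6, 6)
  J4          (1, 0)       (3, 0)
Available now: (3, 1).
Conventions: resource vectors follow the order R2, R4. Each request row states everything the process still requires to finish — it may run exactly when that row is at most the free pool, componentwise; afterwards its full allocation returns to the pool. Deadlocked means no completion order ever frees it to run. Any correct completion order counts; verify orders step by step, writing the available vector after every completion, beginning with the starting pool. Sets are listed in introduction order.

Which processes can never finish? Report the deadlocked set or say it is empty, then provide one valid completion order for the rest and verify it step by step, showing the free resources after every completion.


No process is deadlocked.
Key observation: no deadlock: J4 fits now, and the freed resources carry the rest through.
One completion order for the rest: J4, J1, J9, J7, J2. Check, step by step:
  pool = (3, 1)
  J4: need (3, 0) fits (3, 1); releases (1, 0), pool now (4, 1)
  J1: need (3, 1) fits (4, 1); releases (1, 1), pool now (5, 2)
  J9: need (4, 1) fits (5, 2); releases (0, 1), pool now (5, 3)
  J7: need (5, 1) fits (5, 3); releases (1, 3), pool now (6, 6)
  J2: need (6, 6) fits (6, 6); releases (0, 1), pool now (6, 7)


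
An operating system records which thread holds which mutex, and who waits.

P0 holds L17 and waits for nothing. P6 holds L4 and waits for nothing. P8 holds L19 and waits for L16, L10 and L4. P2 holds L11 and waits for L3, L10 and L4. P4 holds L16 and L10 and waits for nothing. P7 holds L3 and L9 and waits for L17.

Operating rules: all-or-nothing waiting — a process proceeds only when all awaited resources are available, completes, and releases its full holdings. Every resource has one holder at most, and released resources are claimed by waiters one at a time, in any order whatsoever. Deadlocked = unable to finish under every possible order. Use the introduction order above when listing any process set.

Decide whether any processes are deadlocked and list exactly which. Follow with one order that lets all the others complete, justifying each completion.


The deadlocked set is empty.
Key observation: there is no circular wait here — follow any chain and it reaches a process that is free to run now.
The rest can finish in the order P0, P4, P7, P6, P8, P2.
Step-by-step check:
  P0 waits on nothing -> runs at once and releases L17
  P4 waits on nothing -> runs at once and releases L16 and L10
  P7 waits on L17 — all released -> runs and releases L3 and L9
  P6 waits on nothing -> runs at once and releases L4
  P8 waits on L16, L10 and L4 — all released -> runs and releases L19
  P2 waits on L3, L10 and L4 — all released -> runs and releases L11


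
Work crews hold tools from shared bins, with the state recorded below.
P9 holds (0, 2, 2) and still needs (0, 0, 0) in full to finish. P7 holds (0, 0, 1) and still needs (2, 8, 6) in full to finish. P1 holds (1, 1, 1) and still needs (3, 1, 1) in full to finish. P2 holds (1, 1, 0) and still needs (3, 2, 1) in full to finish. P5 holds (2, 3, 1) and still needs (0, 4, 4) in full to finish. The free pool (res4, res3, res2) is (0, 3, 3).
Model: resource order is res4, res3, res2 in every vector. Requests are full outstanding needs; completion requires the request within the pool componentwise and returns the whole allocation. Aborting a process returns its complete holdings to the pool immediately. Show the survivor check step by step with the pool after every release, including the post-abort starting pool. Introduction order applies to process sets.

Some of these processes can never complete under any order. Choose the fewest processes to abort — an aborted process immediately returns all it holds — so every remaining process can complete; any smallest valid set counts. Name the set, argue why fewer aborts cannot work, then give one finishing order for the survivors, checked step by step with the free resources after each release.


Minimum abort set: P1.
Key observation: before aborting P1, P2 was permanently blocked — no order could ever run it; afterwards it completes at step 3.
No smaller set exists: with zero aborts the deadlock remains.
Survivors finish in the order: P5, P9, P2, P7. Step-by-step check (pool after the aborts first):
  pool = (1, 4, 4)
  P5 needs (0, 4, 4) <= (1, 4, 4) -> finishes; pool += (2, 3, 1) = (3, 7, 5)
  P9 needs (0, 0, 0) <= (3, 7, 5) -> finishes; pool += (0, 2, 2) = (3, 9, 7)
  P2 needs (3, 2, 1) <= (3, 9, 7) -> finishes; pool += (1, 1, 0) = (4, 10, 7)
  P7 needs (2, 8, 6) <= (4, 10, 7) -> finishes; pool += (0, 0, 1) = (4, 10, 8)


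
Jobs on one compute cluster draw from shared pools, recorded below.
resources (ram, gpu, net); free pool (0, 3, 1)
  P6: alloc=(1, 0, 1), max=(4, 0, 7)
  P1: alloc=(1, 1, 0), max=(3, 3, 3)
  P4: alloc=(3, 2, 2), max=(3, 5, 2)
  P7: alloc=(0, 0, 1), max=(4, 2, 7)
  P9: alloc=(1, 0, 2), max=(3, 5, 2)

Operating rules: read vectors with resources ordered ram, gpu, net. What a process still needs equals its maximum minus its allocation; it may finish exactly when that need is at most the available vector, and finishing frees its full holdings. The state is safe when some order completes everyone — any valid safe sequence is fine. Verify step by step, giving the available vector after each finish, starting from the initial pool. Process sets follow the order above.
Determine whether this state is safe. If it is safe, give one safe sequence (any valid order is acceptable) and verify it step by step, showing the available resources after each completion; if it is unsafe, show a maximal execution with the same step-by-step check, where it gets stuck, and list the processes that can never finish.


UNSAFE.
Key observation: once P4, P9, P1 finish, the pool peaks at (5, 6, 5) — and every remaining process still needs more net than that.
Going as far as possible: P4, P9, P1; after that, nothing fits. Step-by-step check:
  pool = (0, 3, 1)
  run P4 (needs (0, 3, 0), free (0, 3, 1)); after release of (3, 2, 2) the pool is (3, 5, 3)
  run P9 (needs (2, 5, 0), free (3, 5, 3)); after release of (1, 0, 2) the pool is (4, 5, 5)
  run P1 (needs (2, 2, 3), free (4, 5, 5)); after release of (1, 1, 0) the pool is (5, 6, 5)
  blocked: P6 wants (3, 0, 6), pool (5, 6, 5) — not enough net
  blocked: P7 wants (4, 2, 6), pool (5, 6, 5) — not enough net
Processes that can never finish: P6 and P7.


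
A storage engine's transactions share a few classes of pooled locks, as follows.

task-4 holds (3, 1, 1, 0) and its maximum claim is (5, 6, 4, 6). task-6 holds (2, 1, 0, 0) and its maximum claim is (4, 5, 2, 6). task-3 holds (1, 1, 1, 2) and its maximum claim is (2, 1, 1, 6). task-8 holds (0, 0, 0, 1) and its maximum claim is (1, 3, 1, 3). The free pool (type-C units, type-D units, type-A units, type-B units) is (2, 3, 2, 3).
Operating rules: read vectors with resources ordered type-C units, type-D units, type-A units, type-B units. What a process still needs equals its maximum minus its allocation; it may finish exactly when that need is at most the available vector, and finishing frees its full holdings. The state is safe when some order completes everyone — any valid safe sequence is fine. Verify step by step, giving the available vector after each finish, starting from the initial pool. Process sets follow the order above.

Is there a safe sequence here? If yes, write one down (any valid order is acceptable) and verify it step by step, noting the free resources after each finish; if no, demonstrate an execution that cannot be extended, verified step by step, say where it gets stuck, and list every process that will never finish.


SAFE. One safe sequence: task-8, task-3, task-6, task-4.
Key observation: the order's first zero-slack moment is task-8 ((1, 3, 1, 2) needed, (2, 3, 2, 3) free — a requested resource with nothing to spare).
Check, step by step:
  pool = (2, 3, 2, 3)
  run task-8 (needs (1, 3, 1, 2), free (2, 3, 2, 3)); after release of (0, 0, 0, 1) the pool is (2, 3, 2, 4)
  run task-3 (needs (1, 0, 0, 4), free (2, 3, 2, 4)); after release of (1, 1, 1, 2) the pool is (3, 4, 3, 6)
  run task-6 (needs (2, 4, 2, 6), free (3, 4, 3, 6)); after release of (2, 1, 0, 0) the pool is (5, 5, 3, 6)
  run task-4 (needs (2, 5, 3, 6), free (5, 5, 3, 6)); after release of (3, 1, 1, 0) the pool is (8, 6, 4, 6)


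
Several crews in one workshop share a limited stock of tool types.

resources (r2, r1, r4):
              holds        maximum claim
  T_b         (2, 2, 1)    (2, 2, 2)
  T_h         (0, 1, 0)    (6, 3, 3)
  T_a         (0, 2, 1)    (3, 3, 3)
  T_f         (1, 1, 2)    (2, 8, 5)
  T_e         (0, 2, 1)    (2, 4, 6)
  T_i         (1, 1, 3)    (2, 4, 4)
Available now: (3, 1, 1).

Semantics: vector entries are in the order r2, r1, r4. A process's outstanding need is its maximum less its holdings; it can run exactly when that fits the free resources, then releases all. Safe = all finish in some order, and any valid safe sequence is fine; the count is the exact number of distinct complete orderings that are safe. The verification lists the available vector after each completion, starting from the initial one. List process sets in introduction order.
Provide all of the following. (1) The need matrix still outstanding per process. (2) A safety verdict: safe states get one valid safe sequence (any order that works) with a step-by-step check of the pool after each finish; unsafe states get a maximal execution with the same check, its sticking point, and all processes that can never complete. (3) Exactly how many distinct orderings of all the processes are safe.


(1) Remaining need (order r2, r1, r4):
  T_b: (0, 0, 1)
  T_h: (6, 2, 3)
  T_a: (3, 1, 2)
  T_f: (1, 7, 3)
  T_e: (2, 2, 5)
  T_i: (1, 3, 1)
(2) SAFE. One safe sequence: T_b, T_i, T_h, T_e, T_a, T_f.
Key observation: reading the order forward, T_b is the first process whose need (0, 0, 1) meets the free pool (3, 1, 1) exactly on a resource it requests.
Check, step by step:
  pool = (3, 1, 1)
  run T_b (needs (0, 0, 1), free (3, 1, 1)); after release of (2, 2, 1) the pool is (5, 3, 2)
  run T_i (needs (1, 3, 1), free (5, 3, 2)); after release of (1, 1, 3) the pool is (6, 4, 5)
  run T_h (needs (6, 2, 3), free (6, 4, 5)); after release of (0, 1, 0) the pool is (6, 5, 5)
  run T_e (needs (2, 2, 5), free (6, 5, 5)); after release of (0, 2, 1) the pool is (6, 7, 6)
  run T_a (needs (3, 1, 2), free (6, 7, 6)); after release of (0, 2, 1) the pool is (6, 9, 7)
  run T_f (needs (1, 7, 3), free (6, 9, 7)); after release of (1, 1, 2) the pool is (7, 10, 9)
(3) Exactly 16 of the possible complete orderings are safe sequences.


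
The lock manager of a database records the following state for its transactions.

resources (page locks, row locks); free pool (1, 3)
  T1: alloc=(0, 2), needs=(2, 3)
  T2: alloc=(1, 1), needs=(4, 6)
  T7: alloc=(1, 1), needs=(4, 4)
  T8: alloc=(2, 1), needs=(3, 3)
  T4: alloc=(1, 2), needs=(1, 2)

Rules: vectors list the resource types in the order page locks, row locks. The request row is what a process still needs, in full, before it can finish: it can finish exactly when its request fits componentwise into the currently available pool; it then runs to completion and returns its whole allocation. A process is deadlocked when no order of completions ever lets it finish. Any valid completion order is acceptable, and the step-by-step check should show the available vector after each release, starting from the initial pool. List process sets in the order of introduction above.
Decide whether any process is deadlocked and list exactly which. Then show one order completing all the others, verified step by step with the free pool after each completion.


Deadlocked: T2, T7 and T8.
Key observation: after T4, T1 complete, (2, 7) is the best the pool ever gets, yet each leftover process wants more page locks.
One completion order for the rest: T4, T1. Check, step by step:
  pool = (1, 3)
  T4: need (1, 2) fits (1, 3); releases (1, 2), pool now (2, 5)
  T1: need (2, 3) fits (2, 5); releases (0, 2), pool now (2, 7)
The blocked processes can never fit:
  blocked: T2 wants (4, 6), pool (2, 7) — not enough page locks
  blocked: T7 wants (4, 4), pool (2, 7) — not enough page locks
  blocked: T8 wants (3, 3), pool (2, 7) — not enough page locks


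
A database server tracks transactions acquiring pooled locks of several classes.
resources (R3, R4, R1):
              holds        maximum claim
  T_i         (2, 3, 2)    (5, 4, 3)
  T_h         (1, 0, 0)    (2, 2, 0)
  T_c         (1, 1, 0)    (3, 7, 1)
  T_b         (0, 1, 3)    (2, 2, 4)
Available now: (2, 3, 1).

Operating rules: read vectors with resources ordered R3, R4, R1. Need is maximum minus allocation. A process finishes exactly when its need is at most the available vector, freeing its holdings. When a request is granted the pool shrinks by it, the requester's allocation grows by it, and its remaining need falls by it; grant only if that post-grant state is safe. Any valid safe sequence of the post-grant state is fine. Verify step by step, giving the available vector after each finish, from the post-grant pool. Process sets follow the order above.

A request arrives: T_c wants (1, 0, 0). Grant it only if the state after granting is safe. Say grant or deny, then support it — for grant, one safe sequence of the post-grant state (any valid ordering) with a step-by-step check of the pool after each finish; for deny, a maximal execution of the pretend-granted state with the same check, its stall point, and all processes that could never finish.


DENY: after the grant no complete ordering would exist.
Key observation: after T_h, T_b the pool peaks at (2, 4, 4), and each blocked process is short somewhere: T_i on R3; T_c on R4.
After a pretend grant, a maximal execution: T_h, T_b — then nothing else fits. Step-by-step check:
  pool = (1, 3, 1)
  run T_h (needs (1, 2, 0), free (1, 3, 1)); after release of (1, 0, 0) the pool is (2, 3, 1)
  run T_b (needs (2, 1, 1), free (2, 3, 1)); after release of (0, 1, 3) the pool is (2, 4, 4)
  blocked: T_i wants (3, 1, 1), pool (2, 4, 4) — not enough R3
  blocked: T_c wants (1, 6, 1), pool (2, 4, 4) — not enough R4
Post-grant, the permanently blocked set is T_i and T_c.


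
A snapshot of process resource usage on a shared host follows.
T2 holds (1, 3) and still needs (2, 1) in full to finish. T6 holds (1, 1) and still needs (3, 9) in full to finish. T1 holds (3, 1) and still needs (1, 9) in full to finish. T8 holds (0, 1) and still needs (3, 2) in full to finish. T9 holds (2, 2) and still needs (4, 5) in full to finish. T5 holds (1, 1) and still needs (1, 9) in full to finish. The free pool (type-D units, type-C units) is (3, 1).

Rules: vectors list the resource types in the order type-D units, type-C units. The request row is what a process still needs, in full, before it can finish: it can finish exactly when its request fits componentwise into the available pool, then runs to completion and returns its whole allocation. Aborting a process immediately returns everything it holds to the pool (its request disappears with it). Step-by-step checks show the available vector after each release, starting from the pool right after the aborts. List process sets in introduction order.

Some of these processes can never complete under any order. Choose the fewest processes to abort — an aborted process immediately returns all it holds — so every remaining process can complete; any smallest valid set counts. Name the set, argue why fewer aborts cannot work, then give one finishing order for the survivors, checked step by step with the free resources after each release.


Minimum abort set: T1 and T5.
Key observation: the returned (4, 2) from T1 and T5 is what brings T6 — unrunnable before, under any order — into play at step 4.
Why nothing smaller works — every single abort fails: T2 alone leaves T6 blocked (short on type-C units); T6 alone leaves T1 blocked (short on type-C units); T1 alone leaves T6 blocked (short on type-C units); T8 alone leaves T6 blocked (short on type-C units); T9 alone leaves T6 blocked (short on type-C units); T5 alone leaves T6 blocked (short on type-C units).
The survivors complete as T8, T2, T9, T6. Check, step by step (starting from the post-abort pool):
  pool = (7, 3)
  T8: need (3, 2) fits (7, 3); releases (0, 1), pool now (7, 4)
  T2: need (2, 1) fits (7, 4); releases (1, 3), pool now (8, 7)
  T9: need (4, 5) fits (8, 7); releases (2, 2), pool now (10, 9)
  T6: need (3, 9) fits (10, 9); releases (1, 1), pool now (11, 10)


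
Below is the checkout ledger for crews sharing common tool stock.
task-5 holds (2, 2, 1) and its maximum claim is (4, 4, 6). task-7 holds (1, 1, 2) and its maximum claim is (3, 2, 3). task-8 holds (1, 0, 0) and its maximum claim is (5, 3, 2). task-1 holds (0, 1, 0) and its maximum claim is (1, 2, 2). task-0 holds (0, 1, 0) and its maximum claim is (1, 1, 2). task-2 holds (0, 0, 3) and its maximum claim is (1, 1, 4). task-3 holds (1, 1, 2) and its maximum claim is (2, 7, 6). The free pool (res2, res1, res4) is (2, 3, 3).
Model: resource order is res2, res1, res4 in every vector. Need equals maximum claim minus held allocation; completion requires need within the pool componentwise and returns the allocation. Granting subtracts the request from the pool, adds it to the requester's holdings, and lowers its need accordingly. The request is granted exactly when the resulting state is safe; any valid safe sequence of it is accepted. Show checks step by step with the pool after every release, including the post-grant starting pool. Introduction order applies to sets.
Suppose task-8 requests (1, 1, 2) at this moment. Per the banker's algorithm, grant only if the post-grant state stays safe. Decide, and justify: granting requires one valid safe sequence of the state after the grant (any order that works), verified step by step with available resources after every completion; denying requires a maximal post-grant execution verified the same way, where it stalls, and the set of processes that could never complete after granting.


DENY: after the grant no complete ordering would exist.
Key observation: after task-2, task-1, task-0 the pool peaks at (1, 4, 4), and each blocked process is short somewhere: task-5 on res2, res4; task-7 on res2; task-8 on res2; task-3 on res1.
Pretend the grant happened; the run task-2, task-1, task-0 goes as far as possible. Check, step by step:
  pool = (1, 2, 1)
  task-2: need (1, 1, 1) fits (1, 2, 1); releases (0, 0, 3), pool now (1, 2, 4)
  task-1: need (1, 1, 2) fits (1, 2, 4); releases (0, 1, 0), pool now (1, 3, 4)
  task-0: need (1, 0, 2) fits (1, 3, 4); releases (0, 1, 0), pool now (1, 4, 4)
  task-5 still needs (2, 2, 5) but only (1, 4, 4) is free — short on res2 and res4
  task-7 still needs (2, 1, 1) but only (1, 4, 4) is free — short on res2
  task-8 still needs (3, 2, 0) but only (1, 4, 4) is free — short on res2
  task-3 still needs (1, 6, 4) but only (1, 4, 4) is free — short on res1
Had the request been granted, task-5, task-7, task-8 and task-3 could never finish.


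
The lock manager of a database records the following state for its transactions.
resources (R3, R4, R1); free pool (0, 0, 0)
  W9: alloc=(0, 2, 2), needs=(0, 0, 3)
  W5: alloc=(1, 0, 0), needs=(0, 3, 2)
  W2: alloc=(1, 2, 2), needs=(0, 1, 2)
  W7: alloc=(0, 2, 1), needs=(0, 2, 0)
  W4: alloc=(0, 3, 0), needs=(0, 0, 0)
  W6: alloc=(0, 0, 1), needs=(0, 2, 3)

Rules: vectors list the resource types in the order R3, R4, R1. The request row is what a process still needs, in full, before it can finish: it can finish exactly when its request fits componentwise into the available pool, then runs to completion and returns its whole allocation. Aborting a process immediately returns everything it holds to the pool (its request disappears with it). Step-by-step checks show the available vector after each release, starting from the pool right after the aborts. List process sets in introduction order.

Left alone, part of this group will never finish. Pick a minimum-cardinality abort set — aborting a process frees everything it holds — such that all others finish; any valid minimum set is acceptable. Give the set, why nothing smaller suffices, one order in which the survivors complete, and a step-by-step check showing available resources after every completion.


Abort W2.
Key observation: W6 could never have finished before the abort; with (1, 2, 2) returned by W2, it fits at step 2.
Why nothing smaller works: aborting no one leaves the state deadlocked as given.
The survivors complete as W7, W6, W5, W9, W4. Walking it through (starting from the post-abort pool):
  pool = (1, 2, 2)
  W7: need (0, 2, 0) fits (1, 2, 2); releases (0, 2, 1), pool now (1, 4, 3)
  W6: need (0, 2, 3) fits (1, 4, 3); releases (0, 0, 1), pool now (1, 4, 4)
  W5: need (0, 3, 2) fits (1, 4, 4); releases (1, 0, 0), pool now (2, 4, 4)
  W9: need (0, 0, 3) fits (2, 4, 4); releases (0, 2, 2), pool now (2, 6, 6)
  W4: need (0, 0, 0) fits (2, 6, 6); releases (0, 3, 0), pool now (2, 9, 6)


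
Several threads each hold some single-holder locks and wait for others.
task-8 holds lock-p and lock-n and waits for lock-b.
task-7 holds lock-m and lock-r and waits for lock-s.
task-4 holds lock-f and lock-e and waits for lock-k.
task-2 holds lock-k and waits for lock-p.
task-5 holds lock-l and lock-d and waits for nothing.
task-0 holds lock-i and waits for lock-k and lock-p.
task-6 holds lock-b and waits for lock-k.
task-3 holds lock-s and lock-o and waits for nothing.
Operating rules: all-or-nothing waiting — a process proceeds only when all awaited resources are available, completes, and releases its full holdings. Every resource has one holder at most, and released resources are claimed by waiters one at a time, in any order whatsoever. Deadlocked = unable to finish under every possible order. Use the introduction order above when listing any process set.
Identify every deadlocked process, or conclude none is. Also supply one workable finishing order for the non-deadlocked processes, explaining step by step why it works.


The deadlocked set is task-8, task-4, task-2, task-0 and task-6.
Key observation: the waits loop around task-8 -> task-6 -> task-2 -> task-8 with no way out; task-4 and task-0 wait into the deadlock from upstream.
One completion order for the rest: task-5, task-3, task-7.
Verifying each step:
  run task-5 (it waits on nothing); releases lock-l and lock-d
  run task-3 (it waits on nothing); releases lock-s and lock-o
  task-7: everything it awaited (lock-s) is free; runs, freeing lock-m and lock-r


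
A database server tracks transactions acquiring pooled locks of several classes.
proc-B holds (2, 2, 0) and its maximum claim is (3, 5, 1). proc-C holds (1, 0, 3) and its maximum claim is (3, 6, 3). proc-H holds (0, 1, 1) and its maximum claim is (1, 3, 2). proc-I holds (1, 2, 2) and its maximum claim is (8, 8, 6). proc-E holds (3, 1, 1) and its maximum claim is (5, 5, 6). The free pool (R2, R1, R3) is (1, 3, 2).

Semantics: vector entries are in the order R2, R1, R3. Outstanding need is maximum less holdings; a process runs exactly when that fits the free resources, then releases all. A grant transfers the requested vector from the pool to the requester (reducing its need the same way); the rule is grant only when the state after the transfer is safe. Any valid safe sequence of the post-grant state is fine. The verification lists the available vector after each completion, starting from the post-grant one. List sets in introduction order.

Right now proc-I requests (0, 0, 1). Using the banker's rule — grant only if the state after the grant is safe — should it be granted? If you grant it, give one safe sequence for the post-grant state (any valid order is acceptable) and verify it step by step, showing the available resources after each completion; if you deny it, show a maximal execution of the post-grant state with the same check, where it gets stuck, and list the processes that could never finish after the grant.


GRANT — the state after the grant stays safe, e.g. via proc-H, proc-B, proc-C, proc-E, proc-I.
Key observation: the transfer keeps a workable pool ((1, 3, 1)); proc-H starts the safe sequence.
Verifying the post-grant state step by step:
  pool = (1, 3, 1)
  proc-H needs (1, 2, 1) <= (1, 3, 1) -> finishes; pool += (0, 1, 1) = (1, 4, 2)
  proc-B needs (1, 3, 1) <= (1, 4, 2) -> finishes; pool += (2, 2, 0) = (3, 6, 2)
  proc-C needs (2, 6, 0) <= (3, 6, 2) -> finishes; pool += (1, 0, 3) = (4, 6, 5)
  proc-E needs (2, 4, 5) <= (4, 6, 5) -> finishes; pool += (3, 1, 1) = (7, 7, 6)
  proc-I needs (7, 6, 3) <= (7, 7, 6) -> finishes; pool += (1, 2, 3) = (8, 9, 9)


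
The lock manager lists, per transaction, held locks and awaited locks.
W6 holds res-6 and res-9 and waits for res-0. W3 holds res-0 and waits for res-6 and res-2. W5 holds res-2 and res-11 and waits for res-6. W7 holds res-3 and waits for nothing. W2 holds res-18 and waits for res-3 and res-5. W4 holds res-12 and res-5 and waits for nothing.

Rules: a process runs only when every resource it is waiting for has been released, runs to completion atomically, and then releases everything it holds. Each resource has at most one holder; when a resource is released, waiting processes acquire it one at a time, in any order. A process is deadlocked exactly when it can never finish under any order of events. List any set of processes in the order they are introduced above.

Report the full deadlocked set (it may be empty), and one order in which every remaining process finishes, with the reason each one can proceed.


Deadlocked set: W6, W3 and W5.
Key observation: the loop W6 -> W3 -> W6 blocks itself forever; W5 is caught in further circular waits.
One completion order for the rest: W7, W4, W2.
Verifying each step:
  W7 waits on nothing -> runs at once and releases res-3
  W4 waits on nothing -> runs at once and releases res-12 and res-5
  W2: everything it awaited (res-3 and res-5) is free; runs, freeing res-18


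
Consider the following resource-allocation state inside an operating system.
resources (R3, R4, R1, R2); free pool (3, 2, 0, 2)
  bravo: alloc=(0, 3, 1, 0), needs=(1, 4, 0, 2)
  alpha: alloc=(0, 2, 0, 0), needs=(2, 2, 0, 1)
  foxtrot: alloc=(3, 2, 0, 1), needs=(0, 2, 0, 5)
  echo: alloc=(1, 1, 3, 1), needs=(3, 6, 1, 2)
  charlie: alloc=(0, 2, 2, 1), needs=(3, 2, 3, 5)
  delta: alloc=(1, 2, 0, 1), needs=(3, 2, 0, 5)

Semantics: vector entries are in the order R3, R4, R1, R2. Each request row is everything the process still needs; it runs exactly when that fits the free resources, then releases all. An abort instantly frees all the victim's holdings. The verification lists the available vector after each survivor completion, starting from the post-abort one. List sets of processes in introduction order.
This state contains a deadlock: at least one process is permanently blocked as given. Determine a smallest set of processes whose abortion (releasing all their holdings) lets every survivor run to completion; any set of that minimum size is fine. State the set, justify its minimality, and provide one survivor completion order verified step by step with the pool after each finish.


Minimum abort set: charlie and delta.
Key observation: before aborting charlie and delta, foxtrot was permanently blocked — no order could ever run it; afterwards it completes at step 3.
Why nothing smaller works — every single abort fails: bravo alone leaves foxtrot blocked (short on R2); alpha alone leaves foxtrot blocked (short on R2); foxtrot alone leaves charlie blocked (short on R2); echo alone leaves foxtrot blocked (short on R2); charlie alone leaves foxtrot blocked (short on R2); delta alone leaves foxtrot blocked (short on R2).
The survivors complete as bravo, echo, foxtrot, alpha. Step-by-step check (starting from the post-abort pool):
  pool = (4, 6, 2, 4)
  bravo needs (1, 4, 0, 2) <= (4, 6, 2, 4) -> finishes; pool += (0, 3, 1, 0) = (4, 9, 3, 4)
  echo needs (3, 6, 1, 2) <= (4, 9, 3, 4) -> finishes; pool += (1, 1, 3, 1) = (5, 10, 6, 5)
  foxtrot needs (0, 2, 0, 5) <= (5, 10, 6, 5) -> finishes; pool += (3, 2, 0, 1) = (8, 12, 6, 6)
  alpha needs (2, 2, 0, 1) <= (8, 12, 6, 6) -> finishes; pool += (0, 2, 0, 0) = (8, 14, 6, 6)


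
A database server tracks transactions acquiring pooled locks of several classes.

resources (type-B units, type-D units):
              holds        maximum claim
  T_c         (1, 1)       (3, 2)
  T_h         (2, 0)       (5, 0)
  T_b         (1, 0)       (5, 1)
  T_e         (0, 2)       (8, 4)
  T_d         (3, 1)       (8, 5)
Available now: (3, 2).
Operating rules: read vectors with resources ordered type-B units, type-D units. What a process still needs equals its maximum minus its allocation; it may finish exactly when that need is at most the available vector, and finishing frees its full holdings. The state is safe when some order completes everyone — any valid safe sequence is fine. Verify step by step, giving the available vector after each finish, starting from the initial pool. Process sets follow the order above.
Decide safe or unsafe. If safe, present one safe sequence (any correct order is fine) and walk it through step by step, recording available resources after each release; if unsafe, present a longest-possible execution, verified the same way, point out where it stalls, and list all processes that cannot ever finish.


UNSAFE.
Key observation: after T_h, T_b, T_c the pool peaks at (7, 3), and each blocked process is short somewhere: T_e on type-B units; T_d on type-D units.
A maximal execution: T_h, T_b, T_c — then nothing else fits. Walking it through:
  pool = (3, 2)
  T_h needs (3, 0) <= (3, 2) -> finishes; pool += (2, 0) = (5, 2)
  T_b needs (4, 1) <= (5, 2) -> finishes; pool += (1, 0) = (6, 2)
  T_c needs (2, 1) <= (6, 2) -> finishes; pool += (1, 1) = (7, 3)
  T_e still needs (8, 2) but only (7, 3) is free — short on type-B units
  T_d still needs (5, 4) but only (7, 3) is free — short on type-D units
Permanently blocked: T_e and T_d.


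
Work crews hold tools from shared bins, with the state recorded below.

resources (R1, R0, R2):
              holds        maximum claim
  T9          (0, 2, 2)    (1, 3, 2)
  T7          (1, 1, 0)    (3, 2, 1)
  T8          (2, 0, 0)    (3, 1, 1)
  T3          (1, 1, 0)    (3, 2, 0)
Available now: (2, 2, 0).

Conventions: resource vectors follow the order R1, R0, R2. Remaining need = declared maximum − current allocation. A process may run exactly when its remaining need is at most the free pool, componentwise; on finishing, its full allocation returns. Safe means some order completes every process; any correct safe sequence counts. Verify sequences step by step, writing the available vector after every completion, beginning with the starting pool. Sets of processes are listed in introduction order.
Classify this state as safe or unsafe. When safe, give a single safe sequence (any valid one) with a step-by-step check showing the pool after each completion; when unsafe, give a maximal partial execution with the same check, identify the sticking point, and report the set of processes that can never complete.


SAFE — a valid safe sequence is T9, T7, T8, T3.
Key observation: the first exact fit in this order is T7 — it needs (2, 1, 1) with (2, 4, 2) free, meeting a requested resource to the last unit.
Check, step by step:
  pool = (2, 2, 0)
  T9 needs (1, 1, 0) <= (2, 2, 0) -> finishes; pool += (0, 2, 2) = (2, 4, 2)
  T7 needs (2, 1, 1) <= (2, 4, 2) -> finishes; pool += (1, 1, 0) = (3, 5, 2)
  T8 needs (1, 1, 1) <= (3, 5, 2) -> finishes; pool += (2, 0, 0) = (5, 5, 2)
  T3 needs (2, 1, 0) <= (5, 5, 2) -> finishes; pool += (1, 1, 0) = (6, 6, 2)


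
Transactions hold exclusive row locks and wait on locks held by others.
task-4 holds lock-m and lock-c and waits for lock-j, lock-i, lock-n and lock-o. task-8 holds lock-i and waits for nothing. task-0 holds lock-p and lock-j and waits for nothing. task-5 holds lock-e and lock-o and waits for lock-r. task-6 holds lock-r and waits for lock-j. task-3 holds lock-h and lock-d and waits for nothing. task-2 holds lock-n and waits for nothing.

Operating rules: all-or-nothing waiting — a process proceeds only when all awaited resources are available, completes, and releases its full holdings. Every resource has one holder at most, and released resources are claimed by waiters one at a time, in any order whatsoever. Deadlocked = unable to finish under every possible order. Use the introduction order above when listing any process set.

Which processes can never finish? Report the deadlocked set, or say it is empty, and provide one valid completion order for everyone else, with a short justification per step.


Nothing here is deadlocked.
Key observation: there is no circular wait here — follow any chain and it reaches a process that is free to run now.
The rest can finish in the order task-0, task-6, task-8, task-2, task-5, task-3, task-4.
Check, step by step:
  task-0 waits on nothing -> runs at once and releases lock-p and lock-j
  task-6: everything it awaited (lock-j) is free; runs, freeing lock-r
  task-8 waits on nothing -> runs at once and releases lock-i
  task-2 waits on nothing -> runs at once and releases lock-n
  task-5: everything it awaited (lock-r) is free; runs, freeing lock-e and lock-o
  task-3 waits on nothing -> runs at once and releases lock-h and lock-d
  task-4: everything it awaited (lock-j, lock-i, lock-n and lock-o) is free; runs, freeing lock-m and lock-c


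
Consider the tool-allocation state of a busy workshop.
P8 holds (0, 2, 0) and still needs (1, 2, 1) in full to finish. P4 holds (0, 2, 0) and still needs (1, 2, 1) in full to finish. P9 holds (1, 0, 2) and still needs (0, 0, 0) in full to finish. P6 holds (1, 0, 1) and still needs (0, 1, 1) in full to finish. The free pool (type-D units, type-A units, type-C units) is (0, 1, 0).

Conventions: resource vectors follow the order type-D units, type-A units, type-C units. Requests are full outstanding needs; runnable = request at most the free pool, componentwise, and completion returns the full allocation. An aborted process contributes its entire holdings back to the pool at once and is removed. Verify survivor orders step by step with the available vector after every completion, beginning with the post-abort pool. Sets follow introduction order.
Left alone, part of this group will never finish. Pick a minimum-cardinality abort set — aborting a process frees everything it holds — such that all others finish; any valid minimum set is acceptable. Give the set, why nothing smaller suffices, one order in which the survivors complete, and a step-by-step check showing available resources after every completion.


Abort P4.
Key observation: aborting P4 returns (0, 2, 0), and P8 — hopeless before — runs at step 3 with the returned capacity in the pool.
Why nothing smaller works: aborting no one leaves the state deadlocked as given.
Survivors finish in the order: P9, P6, P8. Check, step by step (pool after the aborts first):
  pool = (0, 3, 0)
  P9 needs (0, 0, 0) <= (0, 3, 0) -> finishes; pool += (1, 0, 2) = (1, 3, 2)
  P6 needs (0, 1, 1) <= (1, 3, 2) -> finishes; pool += (1, 0, 1) = (2, 3, 3)
  P8 needs (1, 2, 1) <= (2, 3, 3) -> finishes; pool += (0, 2, 0) = (2, 5, 3)
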